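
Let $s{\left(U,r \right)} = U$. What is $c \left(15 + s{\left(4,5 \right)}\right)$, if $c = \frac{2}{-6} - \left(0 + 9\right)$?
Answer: $- \frac{532}{3} \approx -177.33$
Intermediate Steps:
$c = - \frac{28}{3}$ ($c = 2 \left(- \frac{1}{6}\right) - 9 = - \frac{1}{3} - 9 = - \frac{28}{3} \approx -9.3333$)
$c \left(15 + s{\left(4,5 \right)}\right) = - \frac{28 \left(15 + 4\right)}{3} = \left(- \frac{28}{3}\right) 19 = - \frac{532}{3}$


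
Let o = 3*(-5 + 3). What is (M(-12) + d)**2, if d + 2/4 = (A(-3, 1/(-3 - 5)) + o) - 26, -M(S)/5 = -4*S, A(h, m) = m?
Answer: 4756761/64 ≈ 74324.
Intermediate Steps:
o = -6 (o = 3*(-2) = -6)
M(S) = 20*S (M(S) = -(-20)*S = 20*S)
d = -261/8 (d = -1/2 + ((1/(-3 - 5) - 6) - 26) = -1/2 + ((1/(-8) - 6) - 26) = -1/2 + ((-1/8 - 6) - 26) = -1/2 + (-49/8 - 26) = -1/2 - 257/8 = -261/8 ≈ -32.625)
(M(-12) + d)**2 = (20*(-12) - 261/8)**2 = (-240 - 261/8)**2 = (-2181/8)**2 = 4756761/64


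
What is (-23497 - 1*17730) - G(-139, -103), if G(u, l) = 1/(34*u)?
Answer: -194838801/4726 ≈ -41227.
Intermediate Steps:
G(u, l) = 1/(34*u)
(-23497 - 1*17730) - G(-139, -103) = (-23497 - 1*17730) - 1/(34*(-139)) = (-23497 - 17730) - (-1)/(34*139) = -41227 - 1*(-1/4726) = -41227 + 1/4726 = -194838801/4726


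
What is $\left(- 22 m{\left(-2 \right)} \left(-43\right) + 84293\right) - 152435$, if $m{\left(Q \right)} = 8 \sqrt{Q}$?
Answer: $-68142 + 7568 i \sqrt{2} \approx -68142.0 + 10703.0 i$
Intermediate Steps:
$\left(- 22 m{\left(-2 \right)} \left(-43\right) + 84293\right) - 152435 = \left(- 22 \cdot 8 \sqrt{-2} \left(-43\right) + 84293\right) - 152435 = \left(- 22 \cdot 8 i \sqrt{2} \left(-43\right) + 84293\right) - 152435 = \left(- 176 i \sqrt{2} \left(-43\right) + 84293\right) - 152435 = \left(7568 i \sqrt{2} + 84293\right) - 152435 = \left(84293 + 7568 i \sqrt{2}\right) - 152435 = -68142 + 7568 i \sqrt{2}$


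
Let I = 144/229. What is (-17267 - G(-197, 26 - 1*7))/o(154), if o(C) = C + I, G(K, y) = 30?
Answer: -3961013/35410 ≈ -111.86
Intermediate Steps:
I = 144/229 (I = 144*(1/229) = 144/229 ≈ 0.62882)
o(C) = 144/229 + C (o(C) = C + 144/229 = 144/229 + C)
(-17267 - G(-197, 26 - 1*7))/o(154) = (-17267 - 1*30)/(144/229 + 154) = (-17267 - 30)/(35410/229) = -17297*229/35410 = -3961013/35410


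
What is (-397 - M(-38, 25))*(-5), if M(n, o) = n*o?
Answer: -2765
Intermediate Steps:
(-397 - M(-38, 25))*(-5) = (-397 - (-38)*25)*(-5) = (-397 - 1*(-950))*(-5) = (-397 + 950)*(-5) = 553*(-5) = -2765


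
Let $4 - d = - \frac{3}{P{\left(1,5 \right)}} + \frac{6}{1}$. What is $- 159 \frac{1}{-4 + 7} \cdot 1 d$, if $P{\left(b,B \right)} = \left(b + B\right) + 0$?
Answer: $\frac{159}{2} \approx 79.5$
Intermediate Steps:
$P{\left(b,B \right)} = B + b$ ($P{\left(b,B \right)} = \left(B + b\right) + 0 = B + b$)
$d = - \frac{3}{2}$ ($d = 4 - \left(- \frac{3}{5 + 1} + \frac{6}{1}\right) = 4 - \left(- \frac{3}{6} + 6 \cdot 1\right) = 4 - \left(\left(-3\right) \frac{1}{6} + 6\right) = 4 - \left(- \frac{1}{2} + 6\right) = 4 - \frac{11}{2} = - \frac{3}{2} \approx -1.5$)
$- 159 \frac{1}{-4 + 7} \cdot 1 d = - 159 \frac{1}{-4 + 7} \cdot 1 \left(- \frac{3}{2}\right) = - 159 \cdot \frac{1}{3} \cdot 1 \left(- \frac{3}{2}\right) = - 159 \cdot \frac{1}{3} \left(- \frac{3}{2}\right) = \left(-159\right) \left(- \frac{1}{2}\right) = \frac{159}{2}$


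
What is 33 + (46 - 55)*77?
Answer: -660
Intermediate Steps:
33 + (46 - 55)*77 = 33 - 9*77 = 33 - 693 = -660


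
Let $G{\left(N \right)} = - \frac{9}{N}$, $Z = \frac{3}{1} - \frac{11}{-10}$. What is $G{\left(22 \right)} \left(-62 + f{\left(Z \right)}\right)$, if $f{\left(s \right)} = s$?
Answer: $\frac{5211}{220} \approx 23.686$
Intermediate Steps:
$Z = \frac{41}{10}$ ($Z = 3 \cdot 1 - - \frac{11}{10} = 3 + \frac{11}{10} = \frac{41}{10} \approx 4.1$)
$G{\left(22 \right)} \left(-62 + f{\left(Z \right)}\right) = - \frac{9}{22} \left(-62 + \frac{41}{10}\right) = \left(-9\right) \frac{1}{22} \left(- \frac{579}{10}\right) = \left(- \frac{9}{22}\right) \left(- \frac{579}{10}\right) = \frac{5211}{220}$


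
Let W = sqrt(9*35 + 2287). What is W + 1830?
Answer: 1830 + sqrt(2602) ≈ 1881.0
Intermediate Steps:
W = sqrt(2602) (W = sqrt(315 + 2287) = sqrt(2602) ≈ 51.010)
W + 1830 = sqrt(2602) + 1830 = 1830 + sqrt(2602)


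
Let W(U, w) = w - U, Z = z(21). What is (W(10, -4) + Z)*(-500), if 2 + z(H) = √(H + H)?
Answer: 8000 - 500*√42 ≈ 4759.6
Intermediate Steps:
z(H) = -2 + √2*√H (z(H) = -2 + √(H + H) = -2 + √(2*H) = -2 + √2*√H)
Z = -2 + √42 (Z = -2 + √2*√21 = -2 + √42 ≈ 4.4807)
(W(10, -4) + Z)*(-500) = ((-4 - 1*10) + (-2 + √42))*(-500) = ((-4 - 10) + (-2 + √42))*(-500) = (-14 + (-2 + √42))*(-500) = (-16 + √42)*(-500) = 8000 - 500*√42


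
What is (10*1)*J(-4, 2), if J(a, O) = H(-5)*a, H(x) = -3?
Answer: 120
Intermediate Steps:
J(a, O) = -3*a
(10*1)*J(-4, 2) = (10*1)*(-3*(-4)) = 10*12 = 120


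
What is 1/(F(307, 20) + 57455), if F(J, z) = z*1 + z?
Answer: 1/57495 ≈ 1.7393e-5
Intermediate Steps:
F(J, z) = 2*z (F(J, z) = z + z = 2*z)
1/(F(307, 20) + 57455) = 1/(2*20 + 57455) = 1/(40 + 57455) = 1/57495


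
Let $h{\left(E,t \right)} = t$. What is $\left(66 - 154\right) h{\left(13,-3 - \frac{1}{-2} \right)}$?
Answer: $220$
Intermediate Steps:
$\left(66 - 154\right) h{\left(13,-3 - \frac{1}{-2} \right)} = \left(66 - 154\right) \left(-3 - \frac{1}{-2}\right) = - 88 \left(-3 - - \frac{1}{2}\right) = - 88 \left(-3 + \frac{1}{2}\right) = \left(-88\right) \left(- \frac{5}{2}\right) = 220$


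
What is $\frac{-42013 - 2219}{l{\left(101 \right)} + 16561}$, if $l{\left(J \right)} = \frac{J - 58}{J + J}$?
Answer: $- \frac{8934864}{3345365} \approx -2.6708$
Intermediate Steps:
$l{\left(J \right)} = \frac{-58 + J}{2 J}$
$\frac{-42013 - 2219}{l{\left(101 \right)} + 16561} = \frac{-42013 - 2219}{\frac{-58 + 101}{2 \cdot 101} + 16561} = - \frac{44232}{\frac{1}{2} \cdot \frac{1}{101} \cdot 43 + 16561} = - \frac{44232}{\frac{43}{202} + 16561} = - \frac{44232}{\frac{3345365}{202}} = \left(-44232\right) \frac{202}{3345365} = - \frac{8934864}{3345365}$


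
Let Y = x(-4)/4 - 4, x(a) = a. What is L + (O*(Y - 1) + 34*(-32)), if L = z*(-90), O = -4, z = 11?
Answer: -2054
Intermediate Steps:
Y = -5 (Y = -4/4 - 4 = -4*¼ - 4 = -1 - 4 = -5)
L = -990 (L = 11*(-90) = -990)
L + (O*(Y - 1) + 34*(-32)) = -990 + (-4*(-5 - 1) + 34*(-32)) = -990 + (-4*(-6) - 1088) = -990 + (24 - 1088) = -990 - 1064 = -2054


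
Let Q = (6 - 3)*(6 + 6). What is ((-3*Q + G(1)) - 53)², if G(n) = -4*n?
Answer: 27225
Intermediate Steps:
Q = 36 (Q = 3*12 = 36)
((-3*Q + G(1)) - 53)² = ((-3*36 - 4*1) - 53)² = ((-108 - 4) - 53)² = (-112 - 53)² = (-165)² = 27225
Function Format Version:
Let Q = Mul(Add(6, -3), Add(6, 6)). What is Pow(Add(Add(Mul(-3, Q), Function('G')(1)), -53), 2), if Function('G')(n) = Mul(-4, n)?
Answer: 27225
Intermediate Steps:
Q = 36 (Q = Mul(3, 12) = 36)
Pow(Add(Add(Mul(-3, Q), Function('G')(1)), -53), 2) = Pow(Add(Add(Mul(-3, 36), Mul(-4, 1)), -53), 2) = Pow(Add(Add(-108, -4), -53), 2) = Pow(Add(-112, -53), 2) = Pow(-165, 2) = 27225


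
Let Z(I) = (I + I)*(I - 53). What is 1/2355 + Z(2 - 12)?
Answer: 2967301/2355 ≈ 1260.0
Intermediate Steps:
Z(I) = 2*I*(-53 + I) (Z(I) = (2*I)*(-53 + I) = 2*I*(-53 + I))
1/2355 + Z(2 - 12) = 1/2355 + 2*(2 - 12)*(-53 + (2 - 12)) = 1/2355 + 2*(-10)*(-53 - 10) = 1/2355 + 2*(-10)*(-63) = 1/2355 + 1260 = 2967301/2355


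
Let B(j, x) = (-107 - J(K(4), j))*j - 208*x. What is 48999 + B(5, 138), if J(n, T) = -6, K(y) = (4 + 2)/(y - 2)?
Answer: 19790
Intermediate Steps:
K(y) = 6/(-2 + y)
B(j, x) = -208*x - 101*j (B(j, x) = (-107 - 1*(-6))*j - 208*x = (-107 + 6)*j - 208*x = -101*j - 208*x = -208*x - 101*j)
48999 + B(5, 138) = 48999 + (-208*138 - 101*5) = 48999 + (-28704 - 505) = 48999 - 29209 = 19790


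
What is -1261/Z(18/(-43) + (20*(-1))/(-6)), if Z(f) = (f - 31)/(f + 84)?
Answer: 14138332/3623 ≈ 3902.4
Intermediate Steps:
Z(f) = (-31 + f)/(84 + f)
-1261/Z(18/(-43) + (20*(-1))/(-6)) = -1261*(84 + (18/(-43) + (20*(-1))/(-6)))/(-31 + (18/(-43) + (20*(-1))/(-6))) = -1261*(84 + (18*(-1/43) - 20*(-⅙)))/(-31 + (18*(-1/43) - 20*(-⅙))) = -1261*(84 + (-18/43 + 10/3))/(-31 + (-18/43 + 10/3)) = -1261*(84 + 376/129)/(-31 + 376/129) = -1261/(-3623/129/(11212/129)) = -1261/((129/11212)*(-3623/129)) = -1261/(-3623/11212) = -1261*(-11212/3623) = 14138332/3623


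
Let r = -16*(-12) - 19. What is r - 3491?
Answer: -3318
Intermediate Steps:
r = 173 (r = 192 - 19 = 173)
r - 3491 = 173 - 3491 = -3318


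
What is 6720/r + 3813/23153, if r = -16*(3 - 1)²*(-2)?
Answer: 2438691/46306 ≈ 52.665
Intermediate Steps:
r = 128 (r = -16*2²*(-2) = -16*4*(-2) = -64*(-2) = 128)
6720/r + 3813/23153 = 6720/128 + 3813/23153 = 6720*(1/128) + 3813*(1/23153) = 105/2 + 3813/23153 = 2438691/46306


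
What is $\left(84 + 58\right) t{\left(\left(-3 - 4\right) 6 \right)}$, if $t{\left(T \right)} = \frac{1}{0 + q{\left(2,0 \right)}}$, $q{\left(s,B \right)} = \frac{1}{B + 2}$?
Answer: $284$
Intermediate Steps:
$q{\left(s,B \right)} = \frac{1}{2 + B}$
$t{\left(T \right)} = 2$ ($t{\left(T \right)} = \frac{1}{0 + \frac{1}{2 + 0}} = \frac{1}{0 + \frac{1}{2}} = \frac{1}{\frac{1}{2}} = 2$)
$\left(84 + 58\right) t{\left(\left(-3 - 4\right) 6 \right)} = \left(84 + 58\right) 2 = 142 \cdot 2 = 284$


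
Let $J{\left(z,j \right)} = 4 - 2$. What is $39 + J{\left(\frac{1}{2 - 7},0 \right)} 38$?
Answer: $115$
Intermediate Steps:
$J{\left(z,j \right)} = 2$ ($J{\left(z,j \right)} = 4 - 2 = 2$)
$39 + J{\left(\frac{1}{2 - 7},0 \right)} 38 = 39 + 2 \cdot 38 = 39 + 76 = 115$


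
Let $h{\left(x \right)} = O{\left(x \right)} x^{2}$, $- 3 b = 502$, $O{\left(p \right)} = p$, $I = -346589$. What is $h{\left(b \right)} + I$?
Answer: $- \frac{135863911}{27} \approx -5.032 \cdot 10^{6}$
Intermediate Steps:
$b = - \frac{502}{3}$ ($b = \left(- \frac{1}{3}\right) 502 = - \frac{502}{3} \approx -167.33$)
$h{\left(x \right)} = x^{3}$ ($h{\left(x \right)} = x x^{2} = x^{3}$)
$h{\left(b \right)} + I = \left(- \frac{502}{3}\right)^{3} - 346589 = - \frac{126506008}{27} - 346589 = - \frac{135863911}{27}$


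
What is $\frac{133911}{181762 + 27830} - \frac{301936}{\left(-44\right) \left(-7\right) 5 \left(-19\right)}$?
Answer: $\frac{1866711277}{170351720} \approx 10.958$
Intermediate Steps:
$\frac{133911}{181762 + 27830} - \frac{301936}{\left(-44\right) \left(-7\right) 5 \left(-19\right)} = \frac{133911}{209592} - \frac{301936}{308 \left(-95\right)} = 133911 \cdot \frac{1}{209592} - \frac{301936}{-29260} = \frac{14879}{23288} - - \frac{75484}{7315} = \frac{14879}{23288} + \frac{75484}{7315} = \frac{1866711277}{170351720}$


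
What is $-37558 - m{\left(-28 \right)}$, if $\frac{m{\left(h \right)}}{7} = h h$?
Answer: $-43046$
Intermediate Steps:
$m{\left(h \right)} = 7 h^{2}$ ($m{\left(h \right)} = 7 h h = 7 h^{2}$)
$-37558 - m{\left(-28 \right)} = -37558 - 7 \left(-28\right)^{2} = -37558 - 7 \cdot 784 = -37558 - 5488 = -43046$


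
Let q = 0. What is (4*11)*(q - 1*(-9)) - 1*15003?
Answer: -14607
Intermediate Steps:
(4*11)*(q - 1*(-9)) - 1*15003 = (4*11)*(0 - 1*(-9)) - 1*15003 = 44*(0 + 9) - 15003 = 44*9 - 15003 = 396 - 15003 = -14607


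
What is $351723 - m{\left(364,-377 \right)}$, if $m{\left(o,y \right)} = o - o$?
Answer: $351723$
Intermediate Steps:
$m{\left(o,y \right)} = 0$
$351723 - m{\left(364,-377 \right)} = 351723 - 0 = 351723 + 0 = 351723$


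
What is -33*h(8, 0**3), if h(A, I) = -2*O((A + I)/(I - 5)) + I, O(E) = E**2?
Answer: 4224/25 ≈ 168.96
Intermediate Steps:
h(A, I) = I - 2*(A + I)**2/(-5 + I)**2 (h(A, I) = -2*(A + I)**2/(I - 5)**2 + I = -2*(A + I)**2/(-5 + I)**2 + I = I - 2*(A + I)**2/(-5 + I)**2)
-33*h(8, 0**3) = -33*(0**3 - 2*(8 + 0**3)**2/(-5 + 0**3)**2) = -33*(0 - 2*(8 + 0)**2/(-5 + 0)**2) = -33*(0 - 2*8**2/(-5)**2) = -33*(0 - 2*1/25*64) = -33*(0 - 128/25) = -33*(-128/25) = 4224/25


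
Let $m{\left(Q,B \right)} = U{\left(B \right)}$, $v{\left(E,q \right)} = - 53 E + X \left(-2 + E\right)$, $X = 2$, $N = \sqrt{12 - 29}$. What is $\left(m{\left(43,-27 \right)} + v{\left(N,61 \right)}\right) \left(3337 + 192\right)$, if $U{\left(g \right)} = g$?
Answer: $-109399 - 179979 i \sqrt{17} \approx -1.094 \cdot 10^{5} - 7.4207 \cdot 10^{5} i$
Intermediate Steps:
$N = i \sqrt{17}$ ($N = \sqrt{-17} = i \sqrt{17} \approx 4.1231 i$)
$v{\left(E,q \right)} = -4 - 51 E$ ($v{\left(E,q \right)} = - 53 E + 2 \left(-2 + E\right) = - 53 E + \left(-4 + 2 E\right) = -4 - 51 E$)
$m{\left(Q,B \right)} = B$
$\left(m{\left(43,-27 \right)} + v{\left(N,61 \right)}\right) \left(3337 + 192\right) = \left(-27 - \left(4 + 51 i \sqrt{17}\right)\right) \left(3337 + 192\right) = \left(-27 - \left(4 + 51 i \sqrt{17}\right)\right) 3529 = \left(-31 - 51 i \sqrt{17}\right) 3529 = -109399 - 179979 i \sqrt{17}$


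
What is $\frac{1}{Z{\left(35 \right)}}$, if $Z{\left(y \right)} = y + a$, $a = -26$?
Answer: $\frac{1}{9} \approx 0.11111$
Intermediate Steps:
$Z{\left(y \right)} = -26 + y$ ($Z{\left(y \right)} = y - 26 = -26 + y$)
$\frac{1}{Z{\left(35 \right)}} = \frac{1}{-26 + 35} = \frac{1}{9}$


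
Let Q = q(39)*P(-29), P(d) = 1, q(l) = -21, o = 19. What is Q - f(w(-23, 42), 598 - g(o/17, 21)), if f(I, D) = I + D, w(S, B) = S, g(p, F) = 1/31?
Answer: -18475/31 ≈ -595.97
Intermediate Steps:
g(p, F) = 1/31
f(I, D) = D + I
Q = -21 (Q = -21*1 = -21)
Q - f(w(-23, 42), 598 - g(o/17, 21)) = -21 - ((598 - 1*1/31) - 23) = -21 - ((598 - 1/31) - 23) = -21 - (18537/31 - 23) = -21 - 1*17824/31 = -21 - 17824/31 = -18475/31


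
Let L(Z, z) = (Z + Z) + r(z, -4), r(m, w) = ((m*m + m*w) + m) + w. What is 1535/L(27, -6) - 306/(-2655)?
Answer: 456361/30680 ≈ 14.875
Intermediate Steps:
r(m, w) = m + w + m² + m*w (r(m, w) = ((m² + m*w) + m) + w = (m + m² + m*w) + w = m + w + m² + m*w)
L(Z, z) = -4 + z² - 3*z + 2*Z (L(Z, z) = (Z + Z) + (z - 4 + z² + z*(-4)) = 2*Z + (z - 4 + z² - 4*z) = 2*Z + (-4 + z² - 3*z) = -4 + z² - 3*z + 2*Z)
1535/L(27, -6) - 306/(-2655) = 1535/(-4 + (-6)² - 3*(-6) + 2*27) - 306/(-2655) = 1535/(-4 + 36 + 18 + 54) - 306*(-1/2655) = 1535/104 + 34/295 = 456361/30680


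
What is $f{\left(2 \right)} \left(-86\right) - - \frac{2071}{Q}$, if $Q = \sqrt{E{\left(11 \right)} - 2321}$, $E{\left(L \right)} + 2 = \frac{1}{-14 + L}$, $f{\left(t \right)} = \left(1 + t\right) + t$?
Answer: $-430 - \frac{2071 i \sqrt{20910}}{6970} \approx -430.0 - 42.966 i$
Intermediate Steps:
$f{\left(t \right)} = 1 + 2 t$
$E{\left(L \right)} = -2 + \frac{1}{-14 + L}$
$Q = \frac{i \sqrt{20910}}{3}$ ($Q = \sqrt{\frac{29 - 22}{-14 + 11} - 2321} = \sqrt{\frac{29 - 22}{-3} - 2321} = \sqrt{\left(- \frac{1}{3}\right) 7 - 2321} = \sqrt{- \frac{7}{3} - 2321} = \sqrt{- \frac{6970}{3}} = \frac{i \sqrt{20910}}{3} \approx 48.201 i$)
$f{\left(2 \right)} \left(-86\right) - - \frac{2071}{Q} = \left(1 + 2 \cdot 2\right) \left(-86\right) - - \frac{2071}{\frac{1}{3} i \sqrt{20910}} = \left(1 + 4\right) \left(-86\right) - - 2071 \left(- \frac{i \sqrt{20910}}{6970}\right) = 5 \left(-86\right) - \frac{2071 i \sqrt{20910}}{6970} = -430 - \frac{2071 i \sqrt{20910}}{6970}$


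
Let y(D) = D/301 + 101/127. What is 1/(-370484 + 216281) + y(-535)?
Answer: -827062237/842102583 ≈ -0.98214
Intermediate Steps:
y(D) = 101/127 + D/301 (y(D) = D*(1/301) + 101*(1/127) = D/301 + 101/127 = 101/127 + D/301)
1/(-370484 + 216281) + y(-535) = 1/(-370484 + 216281) + (101/127 + (1/301)*(-535)) = 1/(-154203) + (101/127 - 535/301) = -1/154203 - 37544/38227 = -827062237/842102583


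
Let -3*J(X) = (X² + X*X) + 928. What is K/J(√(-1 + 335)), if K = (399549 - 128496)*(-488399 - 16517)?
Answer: 34214749137/133 ≈ 2.5725e+8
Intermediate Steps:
J(X) = -928/3 - 2*X²/3 (J(X) = -((X² + X*X) + 928)/3 = -((X² + X²) + 928)/3 = -(2*X² + 928)/3 = -(928 + 2*X²)/3 = -928/3 - 2*X²/3)
K = -136858996548 (K = 271053*(-504916) = -136858996548)
K/J(√(-1 + 335)) = -136858996548/(-928/3 - 2*(√(-1 + 335))²/3) = -136858996548/(-928/3 - 2*(√334)²/3) = -136858996548/(-928/3 - ⅔*334) = -136858996548/(-928/3 - 668/3) = -136858996548/(-532) = -136858996548*(-1/532) = 34214749137/133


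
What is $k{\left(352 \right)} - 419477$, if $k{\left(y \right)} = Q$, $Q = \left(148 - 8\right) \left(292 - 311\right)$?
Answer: $-422137$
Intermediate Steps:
$Q = -2660$ ($Q = 140 \left(-19\right) = -2660$)
$k{\left(y \right)} = -2660$
$k{\left(352 \right)} - 419477 = -2660 - 419477 = -422137$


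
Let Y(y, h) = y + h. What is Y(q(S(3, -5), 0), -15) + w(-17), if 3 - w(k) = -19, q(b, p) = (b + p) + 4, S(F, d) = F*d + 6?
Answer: 2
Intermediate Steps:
S(F, d) = 6 + F*d
q(b, p) = 4 + b + p
w(k) = 22 (w(k) = 3 - 1*(-19) = 3 + 19 = 22)
Y(y, h) = h + y
Y(q(S(3, -5), 0), -15) + w(-17) = (-15 + (4 + (6 + 3*(-5)) + 0)) + 22 = (-15 + (4 + (6 - 15) + 0)) + 22 = (-15 + (4 - 9 + 0)) + 22 = (-15 - 5) + 22 = -20 + 22 = 2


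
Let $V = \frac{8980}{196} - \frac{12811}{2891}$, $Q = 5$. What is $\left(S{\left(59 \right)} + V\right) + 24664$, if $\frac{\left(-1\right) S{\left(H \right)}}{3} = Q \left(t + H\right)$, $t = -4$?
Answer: $\frac{9862599}{413} \approx 23880.0$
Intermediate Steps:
$S{\left(H \right)} = 60 - 15 H$ ($S{\left(H \right)} = - 3 \cdot 5 \left(-4 + H\right) = - 3 \left(-20 + 5 H\right) = 60 - 15 H$)
$V = \frac{17092}{413}$ ($V = 8980 \cdot \frac{1}{196} - \frac{12811}{2891} = \frac{2245}{49} - \frac{12811}{2891} = \frac{17092}{413} \approx 41.385$)
$\left(S{\left(59 \right)} + V\right) + 24664 = \left(\left(60 - 885\right) + \frac{17092}{413}\right) + 24664 = \left(-825 + \frac{17092}{413}\right) + 24664 = - \frac{323633}{413} + 24664 = \frac{9862599}{413}$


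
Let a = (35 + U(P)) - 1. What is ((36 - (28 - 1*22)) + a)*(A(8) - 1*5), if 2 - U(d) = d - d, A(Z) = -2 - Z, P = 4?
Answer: -990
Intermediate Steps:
U(d) = 2 (U(d) = 2 - (d - d) = 2 - 1*0 = 2 + 0 = 2)
a = 36 (a = (35 + 2) - 1 = 37 - 1 = 36)
((36 - (28 - 1*22)) + a)*(A(8) - 1*5) = ((36 - (28 - 1*22)) + 36)*((-2 - 1*8) - 1*5) = ((36 - (28 - 22)) + 36)*((-2 - 8) - 5) = ((36 - 1*6) + 36)*(-10 - 5) = ((36 - 6) + 36)*(-15) = (30 + 36)*(-15) = 66*(-15) = -990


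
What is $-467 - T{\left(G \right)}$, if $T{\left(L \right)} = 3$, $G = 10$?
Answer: $-470$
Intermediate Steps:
$-467 - T{\left(G \right)} = -467 - 3 = -470$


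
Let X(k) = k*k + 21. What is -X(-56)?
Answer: -3157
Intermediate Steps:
X(k) = 21 + k² (X(k) = k² + 21 = 21 + k²)
-X(-56) = -(21 + (-56)²) = -(21 + 3136) = -1*3157 = -3157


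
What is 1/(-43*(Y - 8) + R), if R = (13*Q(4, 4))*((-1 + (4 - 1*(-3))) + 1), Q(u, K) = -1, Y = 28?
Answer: -1/951 ≈ -0.0010515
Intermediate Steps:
R = -91 (R = (13*(-1))*((-1 + (4 - 1*(-3))) + 1) = -13*((-1 + (4 + 3)) + 1) = -13*((-1 + 7) + 1) = -13*(6 + 1) = -13*7 = -91)
1/(-43*(Y - 8) + R) = 1/(-43*(28 - 8) - 91) = 1/(-43*20 - 91) = 1/(-860 - 91) = 1/(-951) = -1/951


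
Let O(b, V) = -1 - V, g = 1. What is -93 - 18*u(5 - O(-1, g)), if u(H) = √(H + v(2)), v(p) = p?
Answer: -147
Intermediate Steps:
u(H) = √(2 + H) (u(H) = √(H + 2) = √(2 + H))
-93 - 18*u(5 - O(-1, g)) = -93 - 18*√(2 + (5 - (-1 - 1*1))) = -93 - 18*√(2 + (5 - (-1 - 1))) = -93 - 18*√(2 + (5 - 1*(-2))) = -93 - 18*√(2 + (5 + 2)) = -93 - 18*√(2 + 7) = -93 - 18*√9 = -93 - 18*3 = -93 - 54 = -147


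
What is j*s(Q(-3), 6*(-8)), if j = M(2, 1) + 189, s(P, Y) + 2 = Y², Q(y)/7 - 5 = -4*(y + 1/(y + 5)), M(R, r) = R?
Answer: 439682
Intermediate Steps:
Q(y) = 35 - 28*y - 28/(5 + y) (Q(y) = 35 + 7*(-4*(y + 1/(y + 5))) = 35 + 7*(-4*(y + 1/(5 + y))) = 35 + 7*(-4*y - 4/(5 + y)) = 35 + (-28*y - 28/(5 + y)) = 35 - 28*y - 28/(5 + y))
s(P, Y) = -2 + Y²
j = 191 (j = 2 + 189 = 191)
j*s(Q(-3), 6*(-8)) = 191*(-2 + (6*(-8))²) = 191*(-2 + (-48)²) = 191*(-2 + 2304) = 191*2302 = 439682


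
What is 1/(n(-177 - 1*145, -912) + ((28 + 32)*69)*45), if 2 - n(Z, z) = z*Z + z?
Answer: -1/106450 ≈ -9.3941e-6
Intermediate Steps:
n(Z, z) = 2 - z - Z*z (n(Z, z) = 2 - (z*Z + z) = 2 - (Z*z + z) = 2 - (z + Z*z) = 2 + (-z - Z*z) = 2 - z - Z*z)
1/(n(-177 - 1*145, -912) + ((28 + 32)*69)*45) = 1/((2 - 1*(-912) - 1*(-177 - 1*145)*(-912)) + ((28 + 32)*69)*45) = 1/((2 + 912 - 1*(-177 - 145)*(-912)) + (60*69)*45) = 1/((2 + 912 - 1*(-322)*(-912)) + 4140*45) = 1/((2 + 912 - 293664) + 186300) = 1/(-292750 + 186300) = 1/(-106450) = -1/106450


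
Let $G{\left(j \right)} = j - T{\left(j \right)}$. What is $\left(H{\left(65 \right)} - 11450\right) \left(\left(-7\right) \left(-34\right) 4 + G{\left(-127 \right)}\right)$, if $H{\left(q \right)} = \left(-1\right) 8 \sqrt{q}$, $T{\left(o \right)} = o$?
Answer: $-10900400 - 7616 \sqrt{65} \approx -1.0962 \cdot 10^{7}$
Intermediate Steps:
$H{\left(q \right)} = - 8 \sqrt{q}$
$G{\left(j \right)} = 0$ ($G{\left(j \right)} = j - j = 0$)
$\left(H{\left(65 \right)} - 11450\right) \left(\left(-7\right) \left(-34\right) 4 + G{\left(-127 \right)}\right) = \left(- 8 \sqrt{65} - 11450\right) \left(\left(-7\right) \left(-34\right) 4 + 0\right) = \left(-11450 - 8 \sqrt{65}\right) \left(238 \cdot 4 + 0\right) = \left(-11450 - 8 \sqrt{65}\right) \left(952 + 0\right) = \left(-11450 - 8 \sqrt{65}\right) 952 = -10900400 - 7616 \sqrt{65}$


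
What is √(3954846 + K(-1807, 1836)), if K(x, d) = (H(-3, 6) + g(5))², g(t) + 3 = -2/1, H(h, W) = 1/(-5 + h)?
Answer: 5*√10124473/8 ≈ 1988.7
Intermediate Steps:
g(t) = -5 (g(t) = -3 - 2/1 = -3 - 2*1 = -3 - 2 = -5)
K(x, d) = 1681/64 (K(x, d) = (1/(-5 - 3) - 5)² = (1/(-8) - 5)² = (-⅛ - 5)² = (-41/8)² = 1681/64)
√(3954846 + K(-1807, 1836)) = √(3954846 + 1681/64) = √(253111825/64) = 5*√10124473/8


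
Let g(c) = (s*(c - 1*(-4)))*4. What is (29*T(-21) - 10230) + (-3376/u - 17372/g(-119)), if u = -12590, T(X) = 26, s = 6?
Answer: -8226195179/868710 ≈ -9469.4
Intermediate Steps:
g(c) = 96 + 24*c (g(c) = (6*(c - 1*(-4)))*4 = (6*(c + 4))*4 = (6*(4 + c))*4 = (24 + 6*c)*4 = 96 + 24*c)
(29*T(-21) - 10230) + (-3376/u - 17372/g(-119)) = (29*26 - 10230) + (-3376/(-12590) - 17372/(96 + 24*(-119))) = (754 - 10230) + (-3376*(-1/12590) - 17372/(96 - 2856)) = -9476 + (1688/6295 - 17372/(-2760)) = -9476 + (1688/6295 - 17372*(-1/2760)) = -9476 + (1688/6295 + 4343/690) = -9476 + 5700781/868710 = -8226195179/868710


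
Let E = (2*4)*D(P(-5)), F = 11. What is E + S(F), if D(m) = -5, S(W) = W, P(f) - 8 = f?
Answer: -29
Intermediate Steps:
P(f) = 8 + f
E = -40 (E = (2*4)*(-5) = 8*(-5) = -40)
E + S(F) = -40 + 11 = -29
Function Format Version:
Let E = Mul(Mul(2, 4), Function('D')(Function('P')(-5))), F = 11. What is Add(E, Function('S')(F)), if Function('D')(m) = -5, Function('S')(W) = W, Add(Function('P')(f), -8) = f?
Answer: -29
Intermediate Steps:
Function('P')(f) = Add(8, f)
E = -40 (E = Mul(Mul(2, 4), -5) = Mul(8, -5) = -40)
Add(E, Function('S')(F)) = Add(-40, 11) = -29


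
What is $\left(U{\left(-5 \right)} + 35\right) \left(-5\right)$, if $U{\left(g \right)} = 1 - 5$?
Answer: $-155$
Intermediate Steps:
$U{\left(g \right)} = -4$ ($U{\left(g \right)} = 1 - 5 = -4$)
$\left(U{\left(-5 \right)} + 35\right) \left(-5\right) = \left(-4 + 35\right) \left(-5\right) = 31 \left(-5\right) = -155$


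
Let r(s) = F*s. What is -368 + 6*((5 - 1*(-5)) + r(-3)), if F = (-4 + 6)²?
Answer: -380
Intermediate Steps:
F = 4 (F = 2² = 4)
r(s) = 4*s
-368 + 6*((5 - 1*(-5)) + r(-3)) = -368 + 6*((5 - 1*(-5)) + 4*(-3)) = -368 + 6*((5 + 5) - 12) = -368 + 6*(10 - 12) = -368 + 6*(-2) = -368 - 12 = -380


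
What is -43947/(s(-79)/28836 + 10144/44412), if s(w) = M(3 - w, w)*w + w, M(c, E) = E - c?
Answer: -61712017317/936272 ≈ -65913.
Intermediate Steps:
s(w) = w + w*(-3 + 2*w) (s(w) = (w - (3 - w))*w + w = (w + (-3 + w))*w + w = (-3 + 2*w)*w + w = w*(-3 + 2*w) + w = w + w*(-3 + 2*w))
-43947/(s(-79)/28836 + 10144/44412) = -43947/((2*(-79)*(-1 - 79))/28836 + 10144/44412) = -43947/((2*(-79)*(-80))*(1/28836) + 10144*(1/44412)) = -43947/(12640*(1/28836) + 2536/11103) = -43947/(3160/7209 + 2536/11103) = -43947/17789168/26680509 = -43947*26680509/17789168 = -61712017317/936272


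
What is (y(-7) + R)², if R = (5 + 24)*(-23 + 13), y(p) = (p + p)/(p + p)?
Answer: 83521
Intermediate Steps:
y(p) = 1 (y(p) = (2*p)/((2*p)) = (2*p)*(1/(2*p)) = 1)
R = -290 (R = 29*(-10) = -290)
(y(-7) + R)² = (1 - 290)² = (-289)² = 83521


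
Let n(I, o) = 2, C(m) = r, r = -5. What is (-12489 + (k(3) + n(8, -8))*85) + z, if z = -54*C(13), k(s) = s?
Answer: -11794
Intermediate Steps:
C(m) = -5
z = 270 (z = -54*(-5) = 270)
(-12489 + (k(3) + n(8, -8))*85) + z = (-12489 + (3 + 2)*85) + 270 = (-12489 + 5*85) + 270 = (-12489 + 425) + 270 = -12064 + 270 = -11794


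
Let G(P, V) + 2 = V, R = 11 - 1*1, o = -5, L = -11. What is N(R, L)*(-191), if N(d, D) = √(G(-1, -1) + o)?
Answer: -382*I*√2 ≈ -540.23*I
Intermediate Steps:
R = 10 (R = 11 - 1 = 10)
G(P, V) = -2 + V
N(d, D) = 2*I*√2 (N(d, D) = √((-2 - 1) - 5) = √(-3 - 5) = √(-8) = 2*I*√2)
N(R, L)*(-191) = (2*I*√2)*(-191) = -382*I*√2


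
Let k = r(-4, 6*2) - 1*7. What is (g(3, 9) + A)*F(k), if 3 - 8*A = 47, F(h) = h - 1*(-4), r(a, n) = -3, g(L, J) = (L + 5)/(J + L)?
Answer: 29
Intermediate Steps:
g(L, J) = (5 + L)/(J + L)
k = -10 (k = -3 - 1*7 = -3 - 7 = -10)
F(h) = 4 + h (F(h) = h + 4 = 4 + h)
A = -11/2 (A = 3/8 - 1/8*47 = 3/8 - 47/8 = -11/2 ≈ -5.5000)
(g(3, 9) + A)*F(k) = ((5 + 3)/(9 + 3) - 11/2)*(4 - 10) = (8/12 - 11/2)*(-6) = ((1/12)*8 - 11/2)*(-6) = (2/3 - 11/2)*(-6) = -29/6*(-6) = 29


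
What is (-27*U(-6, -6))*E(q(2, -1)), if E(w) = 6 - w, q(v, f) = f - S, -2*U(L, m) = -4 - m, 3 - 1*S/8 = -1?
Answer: 1053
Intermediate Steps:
S = 32 (S = 24 - 8*(-1) = 24 + 8 = 32)
U(L, m) = 2 + m/2 (U(L, m) = -(-4 - m)/2 = 2 + m/2)
q(v, f) = -32 + f (q(v, f) = f - 1*32 = f - 32 = -32 + f)
(-27*U(-6, -6))*E(q(2, -1)) = (-27*(2 + (½)*(-6)))*(6 - (-32 - 1)) = (-27*(2 - 3))*(6 - 1*(-33)) = (-27*(-1))*(6 + 33) = 27*39 = 1053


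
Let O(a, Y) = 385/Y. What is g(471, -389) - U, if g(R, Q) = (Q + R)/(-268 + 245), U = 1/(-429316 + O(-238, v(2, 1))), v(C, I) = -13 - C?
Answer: -105617981/29624575 ≈ -3.5652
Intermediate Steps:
U = -3/1288025 (U = 1/(-429316 + 385/(-13 - 1*2)) = 1/(-429316 + 385/(-13 - 2)) = 1/(-429316 + 385/(-15)) = 1/(-429316 + 385*(-1/15)) = 1/(-429316 - 77/3) = 1/(-1288025/3) = -3/1288025 ≈ -2.3291e-6)
g(R, Q) = -Q/23 - R/23 (g(R, Q) = (Q + R)/(-23) = (Q + R)*(-1/23) = -Q/23 - R/23)
g(471, -389) - U = (-1/23*(-389) - 1/23*471) - 1*(-3/1288025) = (389/23 - 471/23) + 3/1288025 = -82/23 + 3/1288025 = -105617981/29624575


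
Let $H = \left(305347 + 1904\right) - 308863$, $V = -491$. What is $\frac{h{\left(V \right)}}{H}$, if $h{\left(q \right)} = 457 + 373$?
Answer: $- \frac{415}{806} \approx -0.51489$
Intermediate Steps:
$h{\left(q \right)} = 830$
$H = -1612$ ($H = 307251 - 308863 = -1612$)
$\frac{h{\left(V \right)}}{H} = \frac{830}{-1612} = 830 \left(- \frac{1}{1612}\right) = - \frac{415}{806}$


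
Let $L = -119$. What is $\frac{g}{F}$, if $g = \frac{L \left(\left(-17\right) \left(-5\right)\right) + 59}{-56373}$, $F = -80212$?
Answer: $- \frac{838}{376815923} \approx -2.2239 \cdot 10^{-6}$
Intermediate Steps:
$g = \frac{3352}{18791}$ ($g = \frac{- 119 \left(\left(-17\right) \left(-5\right)\right) + 59}{-56373} = \left(\left(-119\right) 85 + 59\right) \left(- \frac{1}{56373}\right) = \left(-10115 + 59\right) \left(- \frac{1}{56373}\right) = \left(-10056\right) \left(- \frac{1}{56373}\right) = \frac{3352}{18791} \approx 0.17838$)
$\frac{g}{F} = \frac{3352}{18791 \left(-80212\right)} = \frac{3352}{18791} \left(- \frac{1}{80212}\right) = - \frac{838}{376815923}$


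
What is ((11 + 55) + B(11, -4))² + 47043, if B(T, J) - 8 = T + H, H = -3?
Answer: 53767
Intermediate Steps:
B(T, J) = 5 + T (B(T, J) = 8 + (T - 3) = 8 + (-3 + T) = 5 + T)
((11 + 55) + B(11, -4))² + 47043 = ((11 + 55) + (5 + 11))² + 47043 = (66 + 16)² + 47043 = 82² + 47043 = 6724 + 47043 = 53767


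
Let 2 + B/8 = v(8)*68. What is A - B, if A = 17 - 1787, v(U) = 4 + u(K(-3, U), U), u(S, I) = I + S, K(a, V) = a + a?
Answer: -5018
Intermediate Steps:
K(a, V) = 2*a
v(U) = -2 + U (v(U) = 4 + (U + 2*(-3)) = 4 + (U - 6) = 4 + (-6 + U) = -2 + U)
B = 3248 (B = -16 + 8*((-2 + 8)*68) = -16 + 8*(6*68) = -16 + 8*408 = -16 + 3264 = 3248)
A = -1770
A - B = -1770 - 1*3248 = -1770 - 3248 = -5018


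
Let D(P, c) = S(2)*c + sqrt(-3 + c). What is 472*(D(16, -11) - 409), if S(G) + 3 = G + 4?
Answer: -208624 + 472*I*sqrt(14) ≈ -2.0862e+5 + 1766.1*I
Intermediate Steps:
S(G) = 1 + G (S(G) = -3 + (G + 4) = -3 + (4 + G) = 1 + G)
D(P, c) = sqrt(-3 + c) + 3*c (D(P, c) = (1 + 2)*c + sqrt(-3 + c) = 3*c + sqrt(-3 + c) = sqrt(-3 + c) + 3*c)
472*(D(16, -11) - 409) = 472*((sqrt(-3 - 11) + 3*(-11)) - 409) = 472*((sqrt(-14) - 33) - 409) = 472*((I*sqrt(14) - 33) - 409) = 472*((-33 + I*sqrt(14)) - 409) = 472*(-442 + I*sqrt(14)) = -208624 + 472*I*sqrt(14)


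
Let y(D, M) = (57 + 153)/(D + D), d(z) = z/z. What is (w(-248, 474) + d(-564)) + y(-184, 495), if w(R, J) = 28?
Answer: 5231/184 ≈ 28.429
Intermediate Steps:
d(z) = 1
y(D, M) = 105/D (y(D, M) = 210/((2*D)) = 210*(1/(2*D)) = 105/D)
(w(-248, 474) + d(-564)) + y(-184, 495) = (28 + 1) + 105/(-184) = 29 + 105*(-1/184) = 29 - 105/184 = 5231/184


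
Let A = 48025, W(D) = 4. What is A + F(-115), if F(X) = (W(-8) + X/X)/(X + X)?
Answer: 2209149/46 ≈ 48025.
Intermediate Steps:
F(X) = 5/(2*X) (F(X) = (4 + X/X)/(X + X) = (4 + 1)/((2*X)) = 5*(1/(2*X)) = 5/(2*X))
A + F(-115) = 48025 + (5/2)/(-115) = 48025 + (5/2)*(-1/115) = 48025 - 1/46 = 2209149/46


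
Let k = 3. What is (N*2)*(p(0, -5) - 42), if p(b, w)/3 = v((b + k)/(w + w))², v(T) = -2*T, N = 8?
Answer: -16368/25 ≈ -654.72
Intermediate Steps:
p(b, w) = 3*(3 + b)²/w² (p(b, w) = 3*(-2*(b + 3)/(w + w))² = 3*(-2*(3 + b)/(2*w))² = 3*(-2*(3 + b)*1/(2*w))² = 3*(-(3 + b)/w)² = 3*((3 + b)²/w²) = 3*(3 + b)²/w²)
(N*2)*(p(0, -5) - 42) = (8*2)*(3*(3 + 0)²/(-5)² - 42) = 16*(3*(1/25)*3² - 42) = 16*(3*(1/25)*9 - 42) = 16*(27/25 - 42) = 16*(-1023/25) = -16368/25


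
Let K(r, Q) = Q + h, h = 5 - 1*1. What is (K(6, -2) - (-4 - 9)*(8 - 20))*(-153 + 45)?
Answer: 16632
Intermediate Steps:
h = 4 (h = 5 - 1 = 4)
K(r, Q) = 4 + Q (K(r, Q) = Q + 4 = 4 + Q)
(K(6, -2) - (-4 - 9)*(8 - 20))*(-153 + 45) = ((4 - 2) - (-4 - 9)*(8 - 20))*(-153 + 45) = (2 - (-13)*(-12))*(-108) = (2 - 1*156)*(-108) = (2 - 156)*(-108) = -154*(-108) = 16632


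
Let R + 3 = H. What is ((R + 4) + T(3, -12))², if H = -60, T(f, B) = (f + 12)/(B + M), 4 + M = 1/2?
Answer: 3455881/961 ≈ 3596.1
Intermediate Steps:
M = -7/2 (M = -4 + 1/2 = -4 + 1*(½) = -4 + ½ = -7/2 ≈ -3.5000)
T(f, B) = (12 + f)/(-7/2 + B) (T(f, B) = (f + 12)/(B - 7/2) = (12 + f)/(-7/2 + B))
R = -63 (R = -3 - 60 = -63)
((R + 4) + T(3, -12))² = ((-63 + 4) + 2*(12 + 3)/(-7 + 2*(-12)))² = (-59 + 2*15/(-7 - 24))² = (-59 + 2*15/(-31))² = (-59 + 2*(-1/31)*15)² = (-59 - 30/31)² = (-1859/31)² = 3455881/961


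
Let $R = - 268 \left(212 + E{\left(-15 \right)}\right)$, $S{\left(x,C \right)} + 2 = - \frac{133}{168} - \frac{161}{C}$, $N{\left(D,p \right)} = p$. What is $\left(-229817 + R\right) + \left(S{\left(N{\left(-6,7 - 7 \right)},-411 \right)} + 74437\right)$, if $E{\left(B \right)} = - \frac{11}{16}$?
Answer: $- \frac{697102525}{3288} \approx -2.1201 \cdot 10^{5}$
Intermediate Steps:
$E{\left(B \right)} = - \frac{11}{16}$ ($E{\left(B \right)} = \left(-11\right) \frac{1}{16} = - \frac{11}{16}$)
$S{\left(x,C \right)} = - \frac{67}{24} - \frac{161}{C}$ ($S{\left(x,C \right)} = -2 - \left(\frac{19}{24} + \frac{161}{C}\right) = - \frac{67}{24} - \frac{161}{C}$)
$R = - \frac{226527}{4}$ ($R = - 268 \left(212 - \frac{11}{16}\right) = \left(-268\right) \frac{3381}{16} = - \frac{226527}{4} \approx -56632.0$)
$\left(-229817 + R\right) + \left(S{\left(N{\left(-6,7 - 7 \right)},-411 \right)} + 74437\right) = \left(-229817 - \frac{226527}{4}\right) + \left(\left(- \frac{67}{24} - \frac{161}{-411}\right) + 74437\right) = - \frac{1145795}{4} + \left(\left(- \frac{67}{24} - - \frac{161}{411}\right) + 74437\right) = - \frac{1145795}{4} + \left(\left(- \frac{67}{24} + \frac{161}{411}\right) + 74437\right) = - \frac{1145795}{4} + \left(- \frac{7891}{3288} + 74437\right) = - \frac{1145795}{4} + \frac{244740965}{3288} = - \frac{697102525}{3288}$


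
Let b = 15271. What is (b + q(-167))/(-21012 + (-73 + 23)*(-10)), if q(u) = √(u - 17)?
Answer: -15271/20512 - I*√46/10256 ≈ -0.74449 - 0.0006613*I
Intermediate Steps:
q(u) = √(-17 + u)
(b + q(-167))/(-21012 + (-73 + 23)*(-10)) = (15271 + √(-17 - 167))/(-21012 + (-73 + 23)*(-10)) = (15271 + √(-184))/(-21012 - 50*(-10)) = (15271 + 2*I*√46)/(-21012 + 500) = (15271 + 2*I*√46)/(-20512) = (15271 + 2*I*√46)*(-1/20512) = -15271/20512 - I*√46/10256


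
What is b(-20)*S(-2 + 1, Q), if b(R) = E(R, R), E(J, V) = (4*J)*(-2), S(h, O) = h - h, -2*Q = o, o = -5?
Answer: 0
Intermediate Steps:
Q = 5/2 (Q = -½*(-5) = 5/2 ≈ 2.5000)
S(h, O) = 0
E(J, V) = -8*J
b(R) = -8*R
b(-20)*S(-2 + 1, Q) = -8*(-20)*0 = 160*0 = 0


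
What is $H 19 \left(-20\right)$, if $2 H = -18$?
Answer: $3420$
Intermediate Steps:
$H = -9$ ($H = \frac{1}{2} \left(-18\right) = -9$)
$H 19 \left(-20\right) = \left(-9\right) 19 \left(-20\right) = \left(-171\right) \left(-20\right) = 3420$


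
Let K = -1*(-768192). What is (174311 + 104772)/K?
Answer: 279083/768192 ≈ 0.36330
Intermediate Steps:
K = 768192
(174311 + 104772)/K = (174311 + 104772)/768192 = 279083*(1/768192) = 279083/768192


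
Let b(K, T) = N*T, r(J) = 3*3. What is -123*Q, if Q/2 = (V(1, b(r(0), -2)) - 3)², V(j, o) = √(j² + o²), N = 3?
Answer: -11316 + 1476*√37 ≈ -2337.8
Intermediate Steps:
r(J) = 9
b(K, T) = 3*T
Q = 2*(-3 + √37)² (Q = 2*(√(1² + (3*(-2))²) - 3)² = 2*(√(1 + (-6)²) - 3)² = 2*(√(1 + 36) - 3)² = 2*(√37 - 3)² = 2*(-3 + √37)² ≈ 19.007)
-123*Q = -123*(92 - 12*√37) = -11316 + 1476*√37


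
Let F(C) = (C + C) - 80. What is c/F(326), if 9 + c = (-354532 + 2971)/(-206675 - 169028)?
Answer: -1514883/107451058 ≈ -0.014098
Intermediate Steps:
F(C) = -80 + 2*C (F(C) = 2*C - 80 = -80 + 2*C)
c = -3029766/375703 (c = -9 + (-354532 + 2971)/(-206675 - 169028) = -9 - 351561/(-375703) = -9 - 351561*(-1/375703) = -9 + 351561/375703 = -3029766/375703 ≈ -8.0643)
c/F(326) = -3029766/(375703*(-80 + 2*326)) = -3029766/(375703*(-80 + 652)) = -3029766/375703/572 = -3029766/375703*1/572 = -1514883/107451058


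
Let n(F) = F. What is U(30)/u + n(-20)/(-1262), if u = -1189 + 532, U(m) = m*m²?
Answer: -1892270/46063 ≈ -41.080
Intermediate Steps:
U(m) = m³
u = -657
U(30)/u + n(-20)/(-1262) = 30³/(-657) - 20/(-1262) = 27000*(-1/657) - 20*(-1/1262) = -3000/73 + 10/631 = -1892270/46063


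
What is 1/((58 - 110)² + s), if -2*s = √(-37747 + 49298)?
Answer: 10816/29234913 + 2*√11551/29234913 ≈ 0.00037732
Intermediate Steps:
s = -√11551/2 (s = -√(-37747 + 49298)/2 = -√11551/2 ≈ -53.738)
1/((58 - 110)² + s) = 1/((58 - 110)² - √11551/2) = 1/((-52)² - √11551/2) = 1/(2704 - √11551/2)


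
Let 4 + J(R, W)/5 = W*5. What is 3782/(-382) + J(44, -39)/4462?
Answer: -8627687/852242 ≈ -10.124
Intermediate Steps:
J(R, W) = -20 + 25*W (J(R, W) = -20 + 5*(W*5) = -20 + 5*(5*W) = -20 + 25*W)
3782/(-382) + J(44, -39)/4462 = 3782/(-382) + (-20 + 25*(-39))/4462 = 3782*(-1/382) + (-20 - 975)*(1/4462) = -1891/191 - 995*1/4462 = -1891/191 - 995/4462 = -8627687/852242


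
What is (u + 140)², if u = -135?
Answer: 25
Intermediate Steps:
(u + 140)² = (-135 + 140)² = 5² = 25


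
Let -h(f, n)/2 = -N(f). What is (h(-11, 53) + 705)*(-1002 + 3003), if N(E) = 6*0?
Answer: 1410705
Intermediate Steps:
N(E) = 0
h(f, n) = 0 (h(f, n) = -(-2)*0 = -2*0 = 0)
(h(-11, 53) + 705)*(-1002 + 3003) = (0 + 705)*(-1002 + 3003) = 705*2001 = 1410705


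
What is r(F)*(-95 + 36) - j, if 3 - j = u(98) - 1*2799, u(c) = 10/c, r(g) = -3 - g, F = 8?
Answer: -105492/49 ≈ -2152.9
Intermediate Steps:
j = 137293/49 (j = 3 - (10/98 - 1*2799) = 3 - (10*(1/98) - 2799) = 3 - (5/49 - 2799) = 3 - 1*(-137146/49) = 3 + 137146/49 = 137293/49 ≈ 2801.9)
r(F)*(-95 + 36) - j = (-3 - 1*8)*(-95 + 36) - 1*137293/49 = (-3 - 8)*(-59) - 137293/49 = -11*(-59) - 137293/49 = 649 - 137293/49 = -105492/49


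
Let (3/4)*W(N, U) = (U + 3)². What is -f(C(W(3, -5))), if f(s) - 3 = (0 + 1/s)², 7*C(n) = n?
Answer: -1209/256 ≈ -4.7227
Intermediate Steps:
W(N, U) = 4*(3 + U)²/3 (W(N, U) = 4*(U + 3)²/3 = 4*(3 + U)²/3)
C(n) = n/7
f(s) = 3 + s⁻² (f(s) = 3 + (0 + 1/s)² = 3 + (1/s)² = 3 + s⁻²)
-f(C(W(3, -5))) = -(3 + ((4*(3 - 5)²/3)/7)⁻²) = -(3 + (((4/3)*(-2)²)/7)⁻²) = -(3 + (((4/3)*4)/7)⁻²) = -(3 + ((⅐)*(16/3))⁻²) = -(3 + (16/21)⁻²) = -(3 + 441/256) = -1*1209/256 = -1209/256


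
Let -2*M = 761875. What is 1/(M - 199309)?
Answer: -2/1160493 ≈ -1.7234e-6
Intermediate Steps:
M = -761875/2 (M = -1/2*761875 = -761875/2 ≈ -3.8094e+5)
1/(M - 199309) = 1/(-761875/2 - 199309) = 1/(-1160493/2) = -2/1160493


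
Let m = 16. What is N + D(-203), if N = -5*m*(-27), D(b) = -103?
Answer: 2057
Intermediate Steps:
N = 2160 (N = -5*16*(-27) = -80*(-27) = 2160)
N + D(-203) = 2160 - 103 = 2057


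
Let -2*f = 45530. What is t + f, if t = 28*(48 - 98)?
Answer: -24165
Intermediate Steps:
t = -1400 (t = 28*(-50) = -1400)
f = -22765 (f = -½*45530 = -22765)
t + f = -1400 - 22765 = -24165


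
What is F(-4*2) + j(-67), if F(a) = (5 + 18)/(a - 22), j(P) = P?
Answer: -2033/30 ≈ -67.767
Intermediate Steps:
F(a) = 23/(-22 + a)
F(-4*2) + j(-67) = 23/(-22 - 4*2) - 67 = 23/(-22 - 8) - 67 = 23/(-30) - 67 = 23*(-1/30) - 67 = -23/30 - 67 = -2033/30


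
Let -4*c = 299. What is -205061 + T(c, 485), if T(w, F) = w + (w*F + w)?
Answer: -965857/4 ≈ -2.4146e+5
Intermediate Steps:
c = -299/4 (c = -¼*299 = -299/4 ≈ -74.750)
T(w, F) = 2*w + F*w (T(w, F) = w + (F*w + w) = w + (w + F*w) = 2*w + F*w)
-205061 + T(c, 485) = -205061 - 299*(2 + 485)/4 = -205061 - 299/4*487 = -205061 - 145613/4 = -965857/4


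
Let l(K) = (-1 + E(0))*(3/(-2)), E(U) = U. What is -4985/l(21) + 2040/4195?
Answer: -8363606/2517 ≈ -3322.8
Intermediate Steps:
l(K) = 3/2 (l(K) = (-1 + 0)*(3/(-2)) = -3*(-1)/2 = -1*(-3/2) = 3/2)
-4985/l(21) + 2040/4195 = -4985/3/2 + 2040/4195 = -4985*2/3 + 2040*(1/4195) = -9970/3 + 408/839 = -8363606/2517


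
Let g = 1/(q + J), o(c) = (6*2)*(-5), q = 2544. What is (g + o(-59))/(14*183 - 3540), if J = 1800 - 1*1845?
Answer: 149939/2444022 ≈ 0.061349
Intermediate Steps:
J = -45 (J = 1800 - 1845 = -45)
o(c) = -60 (o(c) = 12*(-5) = -60)
g = 1/2499 (g = 1/(2544 - 45) = 1/2499 ≈ 0.00040016)
(g + o(-59))/(14*183 - 3540) = (1/2499 - 60)/(14*183 - 3540) = -149939/(2499*(2562 - 3540)) = -149939/2499/(-978) = -149939/2499*(-1/978) = 149939/2444022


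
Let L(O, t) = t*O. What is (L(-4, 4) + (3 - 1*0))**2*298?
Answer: 50362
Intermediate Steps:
L(O, t) = O*t
(L(-4, 4) + (3 - 1*0))**2*298 = (-4*4 + (3 - 1*0))**2*298 = (-16 + (3 + 0))**2*298 = (-16 + 3)**2*298 = (-13)**2*298 = 169*298 = 50362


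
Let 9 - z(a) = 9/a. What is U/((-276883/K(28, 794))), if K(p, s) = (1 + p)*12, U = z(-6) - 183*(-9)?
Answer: -576810/276883 ≈ -2.0832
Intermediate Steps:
z(a) = 9 - 9/a
U = 3315/2 (U = (9 - 9/(-6)) - 183*(-9) = (9 - 9*(-1/6)) + 1647 = (9 + 3/2) + 1647 = 21/2 + 1647 = 3315/2 ≈ 1657.5)
K(p, s) = 12 + 12*p
U/((-276883/K(28, 794))) = 3315/(2*((-276883/(12 + 12*28)))) = 3315/(2*((-276883/(12 + 336)))) = 3315/(2*((-276883/348))) = 3315/(2*((-276883*1/348))) = 3315/(2*(-276883/348)) = (3315/2)*(-348/276883) = -576810/276883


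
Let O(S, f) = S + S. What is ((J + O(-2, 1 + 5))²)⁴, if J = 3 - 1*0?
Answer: 1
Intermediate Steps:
J = 3 (J = 3 + 0 = 3)
O(S, f) = 2*S
((J + O(-2, 1 + 5))²)⁴ = ((3 + 2*(-2))²)⁴ = ((3 - 4)²)⁴ = ((-1)²)⁴ = 1⁴ = 1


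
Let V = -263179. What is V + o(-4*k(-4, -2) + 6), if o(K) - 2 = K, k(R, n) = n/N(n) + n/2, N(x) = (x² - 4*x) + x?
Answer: -1315831/5 ≈ -2.6317e+5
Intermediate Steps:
N(x) = x² - 3*x
k(R, n) = 1/(-3 + n) + n/2 (k(R, n) = n/((n*(-3 + n))) + n/2 = n*(1/(n*(-3 + n))) + n*(½) = 1/(-3 + n) + n/2)
o(K) = 2 + K
V + o(-4*k(-4, -2) + 6) = -263179 + (2 + (-2*(2 - 2*(-3 - 2))/(-3 - 2) + 6)) = -263179 + (2 + (-2*(2 - 2*(-5))/(-5) + 6)) = -263179 + (2 + (-2*(-1)*(2 + 10)/5 + 6)) = -263179 + (2 + (-2*(-1)*12/5 + 6)) = -263179 + (2 + (-4*(-6/5) + 6)) = -263179 + (2 + (24/5 + 6)) = -263179 + (2 + 54/5) = -263179 + 64/5 = -1315831/5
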